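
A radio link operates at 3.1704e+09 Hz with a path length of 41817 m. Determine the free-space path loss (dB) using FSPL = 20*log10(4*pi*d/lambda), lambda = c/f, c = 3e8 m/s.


lambda = c / f = 3.0000e+08 / 3.1704e+09 = 0.09462528 m
FSPL = 20 * log10(4*pi*41817/0.09462528) = 134.9 dB

134.9 dB


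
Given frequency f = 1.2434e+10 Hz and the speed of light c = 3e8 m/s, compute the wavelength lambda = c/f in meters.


lambda = c / f = 3.0000e+08 / 1.2434e+10 = 0.02413 m

0.02413 m


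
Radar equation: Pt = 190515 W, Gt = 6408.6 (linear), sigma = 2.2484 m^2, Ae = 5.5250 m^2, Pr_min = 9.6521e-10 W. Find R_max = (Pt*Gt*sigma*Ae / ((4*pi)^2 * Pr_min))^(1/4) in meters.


R^4 = 190515*6408.6*2.2484*5.5250 / ((4*pi)^2 * 9.6521e-10) = 9.950769e+16
R_max = 9.950769e+16^0.25 = 17761 m

17761 m


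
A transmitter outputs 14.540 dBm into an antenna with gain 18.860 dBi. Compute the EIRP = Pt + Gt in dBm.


EIRP = Pt + Gt = 14.540 + 18.860 = 33.40 dBm

33.40 dBm


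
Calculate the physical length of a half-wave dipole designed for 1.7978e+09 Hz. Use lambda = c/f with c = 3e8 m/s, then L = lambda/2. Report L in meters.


lambda = c / f = 3.0000e+08 / 1.7978e+09 = 0.1668706 m
L = lambda / 2 = 0.1668706 / 2 = 0.08344 m

0.08344 m


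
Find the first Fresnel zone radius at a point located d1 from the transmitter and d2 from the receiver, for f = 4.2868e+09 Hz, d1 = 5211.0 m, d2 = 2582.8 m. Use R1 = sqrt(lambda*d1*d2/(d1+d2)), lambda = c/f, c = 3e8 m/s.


lambda = c / f = 3.0000e+08 / 4.2868e+09 = 0.06998227 m
R1 = sqrt(0.06998227 * 5211.0 * 2582.8 / (5211.0 + 2582.8)) = 10.99 m

10.99 m


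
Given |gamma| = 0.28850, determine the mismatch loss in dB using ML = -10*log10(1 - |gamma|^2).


ML = -10 * log10(1 - 0.28850^2) = -10 * log10(0.91676775) = 0.3774 dB

0.3774 dB


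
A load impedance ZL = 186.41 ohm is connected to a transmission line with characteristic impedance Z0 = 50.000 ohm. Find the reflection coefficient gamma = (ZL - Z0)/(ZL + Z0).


gamma = (186.41 - 50.000) / (186.41 + 50.000) = 0.5770

0.5770


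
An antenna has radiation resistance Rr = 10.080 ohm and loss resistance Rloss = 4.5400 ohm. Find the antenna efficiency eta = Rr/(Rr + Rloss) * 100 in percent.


eta = 10.080 / (10.080 + 4.5400) * 100 = 68.95%

68.95%


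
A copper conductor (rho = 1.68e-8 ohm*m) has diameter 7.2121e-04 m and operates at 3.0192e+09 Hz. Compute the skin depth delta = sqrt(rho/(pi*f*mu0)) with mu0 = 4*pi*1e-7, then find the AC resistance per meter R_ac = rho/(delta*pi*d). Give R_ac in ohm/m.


delta = sqrt(1.68e-8 / (pi * 3.0192e+09 * 4*pi*1e-7)) = 1.187214e-06 m
R_ac = 1.68e-8 / (1.187214e-06 * pi * 7.2121e-04) = 6.246 ohm/m

6.246 ohm/m


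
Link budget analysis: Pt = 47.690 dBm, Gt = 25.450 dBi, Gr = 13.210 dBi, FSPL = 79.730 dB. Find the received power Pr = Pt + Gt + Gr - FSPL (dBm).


Pr = 47.690 + 25.450 + 13.210 - 79.730 = 6.62 dBm

6.62 dBm


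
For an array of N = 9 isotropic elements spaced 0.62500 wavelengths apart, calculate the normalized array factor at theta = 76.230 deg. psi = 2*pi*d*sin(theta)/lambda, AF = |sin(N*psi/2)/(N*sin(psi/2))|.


psi = 2*pi*0.62500*sin(76.230 deg) = 3.814125 rad
AF = |sin(9*3.814125/2) / (9*sin(3.814125/2))| = 0.1169

0.1169


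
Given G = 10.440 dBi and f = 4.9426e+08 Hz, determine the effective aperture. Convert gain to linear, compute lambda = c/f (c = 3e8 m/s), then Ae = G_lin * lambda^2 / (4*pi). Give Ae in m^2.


lambda = c / f = 3.0000e+08 / 4.9426e+08 = 0.6069680 m
G_linear = 10^(10.440/10) = 11.06624
Ae = G_linear * lambda^2 / (4*pi) = 11.06624 * 0.6069680^2 / (4*pi) = 0.3244 m^2

0.3244 m^2


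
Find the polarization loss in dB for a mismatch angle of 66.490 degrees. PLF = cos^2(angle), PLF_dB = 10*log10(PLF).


PLF_linear = cos^2(66.490 deg) = 0.1591285
PLF_dB = 10 * log10(0.1591285) = -7.983 dB

-7.983 dB


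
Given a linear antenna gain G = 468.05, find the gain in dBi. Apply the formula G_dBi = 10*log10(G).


G_dBi = 10 * log10(468.05) = 26.70 dBi

26.70 dBi


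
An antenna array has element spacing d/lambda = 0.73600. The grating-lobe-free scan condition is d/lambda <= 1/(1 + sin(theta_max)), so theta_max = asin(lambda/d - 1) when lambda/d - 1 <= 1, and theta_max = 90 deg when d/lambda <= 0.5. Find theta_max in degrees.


lambda/d - 1 = 1/0.73600 - 1 = 0.3586957
theta_max = asin(0.3586957) = 21.02 deg

21.02 deg


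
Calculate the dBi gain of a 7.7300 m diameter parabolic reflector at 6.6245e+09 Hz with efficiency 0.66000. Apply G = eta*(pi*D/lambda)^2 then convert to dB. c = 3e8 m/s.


lambda = c / f = 3.0000e+08 / 6.6245e+09 = 0.04528644 m
G_linear = 0.66000 * (pi * 7.7300 / 0.04528644)^2 = 189786.9
G_dBi = 10 * log10(189786.9) = 52.78 dBi

52.78 dBi


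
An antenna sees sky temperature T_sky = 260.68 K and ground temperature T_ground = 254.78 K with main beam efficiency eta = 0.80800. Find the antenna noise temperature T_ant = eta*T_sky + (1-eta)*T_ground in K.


T_ant = 0.80800 * 260.68 + (1 - 0.80800) * 254.78 = 259.5 K

259.5 K


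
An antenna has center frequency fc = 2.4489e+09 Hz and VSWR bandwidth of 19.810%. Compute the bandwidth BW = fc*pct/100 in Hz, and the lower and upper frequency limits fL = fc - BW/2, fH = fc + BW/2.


BW = 2.4489e+09 * 19.810/100 = 4.851271e+08 Hz
fL = 2.4489e+09 - 4.851271e+08/2 = 2.206e+09 Hz
fH = 2.4489e+09 + 4.851271e+08/2 = 2.691e+09 Hz

BW=4.851e+08 Hz, fL=2.206e+09 Hz, fH=2.691e+09 Hz


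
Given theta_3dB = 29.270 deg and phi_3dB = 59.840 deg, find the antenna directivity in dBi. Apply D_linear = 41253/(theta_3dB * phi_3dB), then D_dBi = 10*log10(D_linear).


D_linear = 41253 / (29.270 * 59.840) = 23.55273
D_dBi = 10 * log10(23.55273) = 13.72 dBi

13.72 dBi


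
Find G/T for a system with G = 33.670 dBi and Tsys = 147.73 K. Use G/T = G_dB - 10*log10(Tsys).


G/T = 33.670 - 10*log10(147.73) = 33.670 - 21.69469 = 11.98 dB/K

11.98 dB/K


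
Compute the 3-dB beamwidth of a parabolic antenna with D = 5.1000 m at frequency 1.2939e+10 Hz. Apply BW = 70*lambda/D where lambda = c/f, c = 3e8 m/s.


lambda = c / f = 3.0000e+08 / 1.2939e+10 = 0.02318572 m
BW = 70 * 0.02318572 / 5.1000 = 0.3182 deg

0.3182 deg


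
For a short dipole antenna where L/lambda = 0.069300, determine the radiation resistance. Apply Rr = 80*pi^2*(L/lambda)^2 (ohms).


Rr = 80 * pi^2 * (0.069300)^2 = 80 * 9.869604 * 4.802490e-03 = 3.792 ohm

3.792 ohm


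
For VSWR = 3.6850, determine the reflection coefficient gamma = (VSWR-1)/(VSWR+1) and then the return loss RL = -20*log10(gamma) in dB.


gamma = (3.6850 - 1) / (3.6850 + 1) = 0.5731057
RL = -20 * log10(0.5731057) = 4.835 dB

4.835 dB


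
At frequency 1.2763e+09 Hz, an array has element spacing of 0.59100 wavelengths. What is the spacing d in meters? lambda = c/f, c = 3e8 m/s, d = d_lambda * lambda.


lambda = c / f = 3.0000e+08 / 1.2763e+09 = 0.2350545 m
d = 0.59100 * 0.2350545 = 0.1389 m

0.1389 m


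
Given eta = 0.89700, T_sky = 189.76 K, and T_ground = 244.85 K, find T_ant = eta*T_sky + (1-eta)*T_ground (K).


T_ant = 0.89700 * 189.76 + (1 - 0.89700) * 244.85 = 195.4 K

195.4 K


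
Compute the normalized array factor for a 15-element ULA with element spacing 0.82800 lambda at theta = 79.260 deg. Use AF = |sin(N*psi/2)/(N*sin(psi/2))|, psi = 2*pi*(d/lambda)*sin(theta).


psi = 2*pi*0.82800*sin(79.260 deg) = 5.111345 rad
AF = |sin(15*5.111345/2) / (15*sin(5.111345/2))| = 0.07161

0.07161


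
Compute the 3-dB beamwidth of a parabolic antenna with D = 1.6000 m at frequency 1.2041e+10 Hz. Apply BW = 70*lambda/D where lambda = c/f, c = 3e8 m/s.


lambda = c / f = 3.0000e+08 / 1.2041e+10 = 0.02491487 m
BW = 70 * 0.02491487 / 1.6000 = 1.090 deg

1.090 deg


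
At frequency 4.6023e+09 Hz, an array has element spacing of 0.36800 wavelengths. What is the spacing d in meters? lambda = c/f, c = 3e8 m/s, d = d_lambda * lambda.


lambda = c / f = 3.0000e+08 / 4.6023e+09 = 0.06518480 m
d = 0.36800 * 0.06518480 = 0.02399 m

0.02399 m


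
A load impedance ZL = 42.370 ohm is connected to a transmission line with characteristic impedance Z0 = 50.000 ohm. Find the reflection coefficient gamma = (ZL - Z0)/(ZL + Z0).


gamma = (42.370 - 50.000) / (42.370 + 50.000) = -0.08260

-0.08260


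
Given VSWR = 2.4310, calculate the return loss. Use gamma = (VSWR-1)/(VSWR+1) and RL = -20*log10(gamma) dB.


gamma = (2.4310 - 1) / (2.4310 + 1) = 0.4170796
RL = -20 * log10(0.4170796) = 7.596 dB

7.596 dB


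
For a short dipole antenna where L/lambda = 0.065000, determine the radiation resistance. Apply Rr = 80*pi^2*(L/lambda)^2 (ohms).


Rr = 80 * pi^2 * (0.065000)^2 = 80 * 9.869604 * 4.225000e-03 = 3.336 ohm

3.336 ohm


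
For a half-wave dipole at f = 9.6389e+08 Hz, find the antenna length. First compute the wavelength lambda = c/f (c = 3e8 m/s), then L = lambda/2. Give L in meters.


lambda = c / f = 3.0000e+08 / 9.6389e+08 = 0.3112388 m
L = lambda / 2 = 0.3112388 / 2 = 0.1556 m

0.1556 m


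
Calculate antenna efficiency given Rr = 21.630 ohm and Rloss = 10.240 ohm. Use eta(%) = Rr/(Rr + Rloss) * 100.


eta = 21.630 / (21.630 + 10.240) * 100 = 67.87%

67.87%


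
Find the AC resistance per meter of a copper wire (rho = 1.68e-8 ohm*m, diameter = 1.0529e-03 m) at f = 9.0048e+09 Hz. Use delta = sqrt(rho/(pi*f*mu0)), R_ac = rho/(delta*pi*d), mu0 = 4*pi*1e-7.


delta = sqrt(1.68e-8 / (pi * 9.0048e+09 * 4*pi*1e-7)) = 6.874447e-07 m
R_ac = 1.68e-8 / (6.874447e-07 * pi * 1.0529e-03) = 7.388 ohm/m

7.388 ohm/m


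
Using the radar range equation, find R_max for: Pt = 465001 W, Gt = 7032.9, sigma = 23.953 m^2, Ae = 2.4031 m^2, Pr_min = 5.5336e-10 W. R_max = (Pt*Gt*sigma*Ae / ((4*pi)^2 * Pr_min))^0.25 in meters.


R^4 = 465001*7032.9*23.953*2.4031 / ((4*pi)^2 * 5.5336e-10) = 2.154233e+18
R_max = 2.154233e+18^0.25 = 38311 m

38311 m


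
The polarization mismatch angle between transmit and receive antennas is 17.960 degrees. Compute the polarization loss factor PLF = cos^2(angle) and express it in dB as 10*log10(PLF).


PLF_linear = cos^2(17.960 deg) = 0.9049185
PLF_dB = 10 * log10(0.9049185) = -0.4339 dB

-0.4339 dB


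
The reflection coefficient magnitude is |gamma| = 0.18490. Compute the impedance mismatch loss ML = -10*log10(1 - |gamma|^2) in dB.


ML = -10 * log10(1 - 0.18490^2) = -10 * log10(0.96581199) = 0.1511 dB

0.1511 dB


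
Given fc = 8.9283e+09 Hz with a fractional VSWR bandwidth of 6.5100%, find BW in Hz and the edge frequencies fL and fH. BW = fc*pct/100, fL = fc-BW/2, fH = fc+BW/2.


BW = 8.9283e+09 * 6.5100/100 = 5.812323e+08 Hz
fL = 8.9283e+09 - 5.812323e+08/2 = 8.638e+09 Hz
fH = 8.9283e+09 + 5.812323e+08/2 = 9.219e+09 Hz

BW=5.812e+08 Hz, fL=8.638e+09 Hz, fH=9.219e+09 Hz


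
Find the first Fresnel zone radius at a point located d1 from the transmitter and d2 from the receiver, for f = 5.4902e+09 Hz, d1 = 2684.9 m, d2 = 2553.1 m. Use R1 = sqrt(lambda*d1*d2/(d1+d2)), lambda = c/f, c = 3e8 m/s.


lambda = c / f = 3.0000e+08 / 5.4902e+09 = 0.05464282 m
R1 = sqrt(0.05464282 * 2684.9 * 2553.1 / (2684.9 + 2553.1)) = 8.456 m

8.456 m


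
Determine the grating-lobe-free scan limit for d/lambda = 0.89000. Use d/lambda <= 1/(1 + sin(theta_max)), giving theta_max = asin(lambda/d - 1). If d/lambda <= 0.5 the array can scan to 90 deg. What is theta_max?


lambda/d - 1 = 1/0.89000 - 1 = 0.1235955
theta_max = asin(0.1235955) = 7.100 deg

7.100 deg


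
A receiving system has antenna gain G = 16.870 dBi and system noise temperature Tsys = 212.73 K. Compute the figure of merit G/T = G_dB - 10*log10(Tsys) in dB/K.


G/T = 16.870 - 10*log10(212.73) = 16.870 - 23.27829 = -6.408 dB/K

-6.408 dB/K


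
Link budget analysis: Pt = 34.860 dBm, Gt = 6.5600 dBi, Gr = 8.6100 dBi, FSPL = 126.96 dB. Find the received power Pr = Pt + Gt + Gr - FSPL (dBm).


Pr = 34.860 + 6.5600 + 8.6100 - 126.96 = -76.93 dBm

-76.93 dBm


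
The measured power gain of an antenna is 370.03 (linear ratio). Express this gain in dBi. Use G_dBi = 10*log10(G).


G_dBi = 10 * log10(370.03) = 25.68 dBi

25.68 dBi


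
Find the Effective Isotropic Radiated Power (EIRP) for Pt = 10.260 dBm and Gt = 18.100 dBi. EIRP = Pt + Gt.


EIRP = Pt + Gt = 10.260 + 18.100 = 28.36 dBm

28.36 dBm


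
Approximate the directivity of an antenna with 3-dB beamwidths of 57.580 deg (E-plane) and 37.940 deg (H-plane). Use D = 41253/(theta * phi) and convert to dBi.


D_linear = 41253 / (57.580 * 37.940) = 18.88368
D_dBi = 10 * log10(18.88368) = 12.76 dBi

12.76 dBi


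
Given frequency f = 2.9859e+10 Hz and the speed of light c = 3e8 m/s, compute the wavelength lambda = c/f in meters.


lambda = c / f = 3.0000e+08 / 2.9859e+10 = 0.01005 m

0.01005 m


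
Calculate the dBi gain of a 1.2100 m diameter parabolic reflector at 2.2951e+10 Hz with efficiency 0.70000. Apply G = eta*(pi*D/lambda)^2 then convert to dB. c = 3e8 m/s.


lambda = c / f = 3.0000e+08 / 2.2951e+10 = 0.01307133 m
G_linear = 0.70000 * (pi * 1.2100 / 0.01307133)^2 = 59200.99
G_dBi = 10 * log10(59200.99) = 47.72 dBi

47.72 dBi


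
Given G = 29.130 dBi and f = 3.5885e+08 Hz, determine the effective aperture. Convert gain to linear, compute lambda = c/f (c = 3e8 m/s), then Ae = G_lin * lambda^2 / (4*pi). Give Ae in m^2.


lambda = c / f = 3.0000e+08 / 3.5885e+08 = 0.8360039 m
G_linear = 10^(29.130/10) = 818.4648
Ae = G_linear * lambda^2 / (4*pi) = 818.4648 * 0.8360039^2 / (4*pi) = 45.52 m^2

45.52 m^2


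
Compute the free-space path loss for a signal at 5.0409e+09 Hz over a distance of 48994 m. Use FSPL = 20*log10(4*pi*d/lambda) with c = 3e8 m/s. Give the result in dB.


lambda = c / f = 3.0000e+08 / 5.0409e+09 = 0.05951318 m
FSPL = 20 * log10(4*pi*48994/0.05951318) = 140.3 dB

140.3 dB


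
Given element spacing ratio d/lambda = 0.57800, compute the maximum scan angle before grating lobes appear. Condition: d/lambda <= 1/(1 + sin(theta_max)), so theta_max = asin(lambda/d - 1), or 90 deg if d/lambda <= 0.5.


lambda/d - 1 = 1/0.57800 - 1 = 0.7301038
theta_max = asin(0.7301038) = 46.90 deg

46.90 deg


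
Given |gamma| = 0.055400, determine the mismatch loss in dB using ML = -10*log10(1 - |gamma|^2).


ML = -10 * log10(1 - 0.055400^2) = -10 * log10(0.99693084) = 0.01335 dB

0.01335 dB


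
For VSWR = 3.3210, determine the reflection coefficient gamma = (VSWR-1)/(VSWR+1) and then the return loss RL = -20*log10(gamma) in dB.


gamma = (3.3210 - 1) / (3.3210 + 1) = 0.5371442
RL = -20 * log10(0.5371442) = 5.398 dB

5.398 dB


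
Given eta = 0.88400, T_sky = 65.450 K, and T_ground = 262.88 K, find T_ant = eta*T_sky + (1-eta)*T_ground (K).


T_ant = 0.88400 * 65.450 + (1 - 0.88400) * 262.88 = 88.35 K

88.35 K


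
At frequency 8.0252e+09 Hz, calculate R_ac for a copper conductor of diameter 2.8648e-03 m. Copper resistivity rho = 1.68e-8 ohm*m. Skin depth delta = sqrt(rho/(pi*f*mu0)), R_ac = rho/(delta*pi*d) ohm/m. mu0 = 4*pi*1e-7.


delta = sqrt(1.68e-8 / (pi * 8.0252e+09 * 4*pi*1e-7)) = 7.281936e-07 m
R_ac = 1.68e-8 / (7.281936e-07 * pi * 2.8648e-03) = 2.563 ohm/m

2.563 ohm/m


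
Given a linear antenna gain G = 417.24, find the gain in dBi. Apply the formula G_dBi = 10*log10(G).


G_dBi = 10 * log10(417.24) = 26.20 dBi

26.20 dBi


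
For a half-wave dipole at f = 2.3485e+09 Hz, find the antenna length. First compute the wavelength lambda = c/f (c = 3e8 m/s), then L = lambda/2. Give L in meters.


lambda = c / f = 3.0000e+08 / 2.3485e+09 = 0.1277411 m
L = lambda / 2 = 0.1277411 / 2 = 0.06387 m

0.06387 m


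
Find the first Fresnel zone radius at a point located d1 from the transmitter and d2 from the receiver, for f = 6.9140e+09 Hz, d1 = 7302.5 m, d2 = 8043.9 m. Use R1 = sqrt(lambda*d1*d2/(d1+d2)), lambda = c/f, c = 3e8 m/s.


lambda = c / f = 3.0000e+08 / 6.9140e+09 = 0.04339022 m
R1 = sqrt(0.04339022 * 7302.5 * 8043.9 / (7302.5 + 8043.9)) = 12.89 m

12.89 m


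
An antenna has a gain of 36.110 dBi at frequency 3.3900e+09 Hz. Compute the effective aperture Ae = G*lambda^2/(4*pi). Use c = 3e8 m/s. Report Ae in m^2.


lambda = c / f = 3.0000e+08 / 3.3900e+09 = 0.08849558 m
G_linear = 10^(36.110/10) = 4083.194
Ae = G_linear * lambda^2 / (4*pi) = 4083.194 * 0.08849558^2 / (4*pi) = 2.545 m^2

2.545 m^2


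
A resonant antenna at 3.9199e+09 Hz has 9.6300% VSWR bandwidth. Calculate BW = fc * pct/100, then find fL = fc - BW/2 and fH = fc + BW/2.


BW = 3.9199e+09 * 9.6300/100 = 3.774864e+08 Hz
fL = 3.9199e+09 - 3.774864e+08/2 = 3.731e+09 Hz
fH = 3.9199e+09 + 3.774864e+08/2 = 4.109e+09 Hz

BW=3.775e+08 Hz, fL=3.731e+09 Hz, fH=4.109e+09 Hz


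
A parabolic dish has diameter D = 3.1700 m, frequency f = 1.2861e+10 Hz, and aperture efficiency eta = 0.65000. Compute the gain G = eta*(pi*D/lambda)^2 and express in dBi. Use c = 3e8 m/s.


lambda = c / f = 3.0000e+08 / 1.2861e+10 = 0.02332634 m
G_linear = 0.65000 * (pi * 3.1700 / 0.02332634)^2 = 118478.2
G_dBi = 10 * log10(118478.2) = 50.74 dBi

50.74 dBi


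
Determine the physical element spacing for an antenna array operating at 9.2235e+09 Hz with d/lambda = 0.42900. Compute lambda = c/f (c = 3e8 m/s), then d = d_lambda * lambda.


lambda = c / f = 3.0000e+08 / 9.2235e+09 = 0.03252561 m
d = 0.42900 * 0.03252561 = 0.01395 m

0.01395 m


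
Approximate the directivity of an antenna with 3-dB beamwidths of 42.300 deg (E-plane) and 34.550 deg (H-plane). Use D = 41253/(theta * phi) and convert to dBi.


D_linear = 41253 / (42.300 * 34.550) = 28.22716
D_dBi = 10 * log10(28.22716) = 14.51 dBi

14.51 dBi


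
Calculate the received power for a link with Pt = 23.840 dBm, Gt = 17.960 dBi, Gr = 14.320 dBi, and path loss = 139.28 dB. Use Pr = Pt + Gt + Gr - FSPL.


Pr = 23.840 + 17.960 + 14.320 - 139.28 = -83.16 dBm

-83.16 dBm


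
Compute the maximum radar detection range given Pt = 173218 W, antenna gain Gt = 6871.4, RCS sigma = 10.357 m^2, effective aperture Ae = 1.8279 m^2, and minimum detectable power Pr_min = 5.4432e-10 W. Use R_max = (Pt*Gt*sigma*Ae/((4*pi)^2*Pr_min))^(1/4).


R^4 = 173218*6871.4*10.357*1.8279 / ((4*pi)^2 * 5.4432e-10) = 2.621505e+17
R_max = 2.621505e+17^0.25 = 22628 m

22628 m


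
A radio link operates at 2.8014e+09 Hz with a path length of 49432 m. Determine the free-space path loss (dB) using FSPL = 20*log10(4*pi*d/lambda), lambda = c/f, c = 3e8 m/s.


lambda = c / f = 3.0000e+08 / 2.8014e+09 = 0.1070893 m
FSPL = 20 * log10(4*pi*49432/0.1070893) = 135.3 dB

135.3 dB


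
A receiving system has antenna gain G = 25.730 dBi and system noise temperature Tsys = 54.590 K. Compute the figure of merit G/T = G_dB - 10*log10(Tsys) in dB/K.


G/T = 25.730 - 10*log10(54.590) = 25.730 - 17.37113 = 8.359 dB/K

8.359 dB/K


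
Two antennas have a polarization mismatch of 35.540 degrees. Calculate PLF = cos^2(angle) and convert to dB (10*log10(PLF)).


PLF_linear = cos^2(35.540 deg) = 0.6621238
PLF_dB = 10 * log10(0.6621238) = -1.791 dB

-1.791 dB


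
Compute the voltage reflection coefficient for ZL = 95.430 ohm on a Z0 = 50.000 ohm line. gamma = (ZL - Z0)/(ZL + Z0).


gamma = (95.430 - 50.000) / (95.430 + 50.000) = 0.3124

0.3124


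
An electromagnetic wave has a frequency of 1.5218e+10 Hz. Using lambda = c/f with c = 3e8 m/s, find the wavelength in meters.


lambda = c / f = 3.0000e+08 / 1.5218e+10 = 0.01971 m

0.01971 m


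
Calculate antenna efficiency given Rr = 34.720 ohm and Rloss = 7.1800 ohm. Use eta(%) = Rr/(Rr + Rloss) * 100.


eta = 34.720 / (34.720 + 7.1800) * 100 = 82.86%

82.86%


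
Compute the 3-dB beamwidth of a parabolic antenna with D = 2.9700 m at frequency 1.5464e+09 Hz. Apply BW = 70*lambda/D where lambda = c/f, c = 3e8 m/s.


lambda = c / f = 3.0000e+08 / 1.5464e+09 = 0.1939990 m
BW = 70 * 0.1939990 / 2.9700 = 4.572 deg

4.572 deg


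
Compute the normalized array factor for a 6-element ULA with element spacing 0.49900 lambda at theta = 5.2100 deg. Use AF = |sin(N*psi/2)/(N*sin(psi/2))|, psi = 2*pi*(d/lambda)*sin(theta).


psi = 2*pi*0.49900*sin(5.2100 deg) = 0.2847061 rad
AF = |sin(6*0.2847061/2) / (6*sin(0.2847061/2))| = 0.8858

0.8858


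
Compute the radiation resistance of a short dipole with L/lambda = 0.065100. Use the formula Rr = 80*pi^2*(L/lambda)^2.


Rr = 80 * pi^2 * (0.065100)^2 = 80 * 9.869604 * 4.238010e-03 = 3.346 ohm

3.346 ohm


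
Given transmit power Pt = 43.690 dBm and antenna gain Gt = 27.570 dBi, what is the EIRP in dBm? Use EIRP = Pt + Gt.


EIRP = Pt + Gt = 43.690 + 27.570 = 71.26 dBm

71.26 dBm


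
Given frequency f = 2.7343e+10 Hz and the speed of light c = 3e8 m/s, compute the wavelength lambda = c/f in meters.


lambda = c / f = 3.0000e+08 / 2.7343e+10 = 0.01097 m

0.01097 m


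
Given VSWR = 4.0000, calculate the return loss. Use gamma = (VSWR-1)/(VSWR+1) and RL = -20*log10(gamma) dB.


gamma = (4.0000 - 1) / (4.0000 + 1) = 0.6000000
RL = -20 * log10(0.6000000) = 4.437 dB

4.437 dB


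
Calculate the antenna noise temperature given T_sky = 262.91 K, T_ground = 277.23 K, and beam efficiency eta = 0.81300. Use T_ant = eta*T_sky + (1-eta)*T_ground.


T_ant = 0.81300 * 262.91 + (1 - 0.81300) * 277.23 = 265.6 K

265.6 K


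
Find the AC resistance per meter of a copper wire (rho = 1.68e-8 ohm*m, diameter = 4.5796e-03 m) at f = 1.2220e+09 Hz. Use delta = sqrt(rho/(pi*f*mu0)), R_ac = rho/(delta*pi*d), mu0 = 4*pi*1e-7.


delta = sqrt(1.68e-8 / (pi * 1.2220e+09 * 4*pi*1e-7)) = 1.866118e-06 m
R_ac = 1.68e-8 / (1.866118e-06 * pi * 4.5796e-03) = 0.6257 ohm/m

0.6257 ohm/m


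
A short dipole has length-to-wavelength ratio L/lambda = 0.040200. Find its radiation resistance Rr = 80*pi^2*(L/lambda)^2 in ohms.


Rr = 80 * pi^2 * (0.040200)^2 = 80 * 9.869604 * 1.616040e-03 = 1.276 ohm

1.276 ohm


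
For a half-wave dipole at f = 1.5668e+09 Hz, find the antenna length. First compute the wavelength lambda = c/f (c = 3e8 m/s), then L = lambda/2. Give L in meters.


lambda = c / f = 3.0000e+08 / 1.5668e+09 = 0.1914731 m
L = lambda / 2 = 0.1914731 / 2 = 0.09574 m

0.09574 m


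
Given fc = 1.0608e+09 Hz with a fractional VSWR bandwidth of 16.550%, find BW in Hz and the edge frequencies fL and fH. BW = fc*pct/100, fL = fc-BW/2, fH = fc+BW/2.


BW = 1.0608e+09 * 16.550/100 = 1.755624e+08 Hz
fL = 1.0608e+09 - 1.755624e+08/2 = 9.730e+08 Hz
fH = 1.0608e+09 + 1.755624e+08/2 = 1.149e+09 Hz

BW=1.756e+08 Hz, fL=9.730e+08 Hz, fH=1.149e+09 Hz


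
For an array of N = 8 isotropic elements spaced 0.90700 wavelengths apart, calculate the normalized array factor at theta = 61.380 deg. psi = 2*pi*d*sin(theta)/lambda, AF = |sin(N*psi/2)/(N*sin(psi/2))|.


psi = 2*pi*0.90700*sin(61.380 deg) = 5.002540 rad
AF = |sin(8*5.002540/2) / (8*sin(5.002540/2))| = 0.1919

0.1919


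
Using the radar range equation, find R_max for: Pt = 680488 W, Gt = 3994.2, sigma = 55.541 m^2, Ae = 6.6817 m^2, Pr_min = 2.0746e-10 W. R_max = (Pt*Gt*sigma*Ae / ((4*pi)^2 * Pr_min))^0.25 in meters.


R^4 = 680488*3994.2*55.541*6.6817 / ((4*pi)^2 * 2.0746e-10) = 3.078909e+19
R_max = 3.078909e+19^0.25 = 74490 m

74490 m


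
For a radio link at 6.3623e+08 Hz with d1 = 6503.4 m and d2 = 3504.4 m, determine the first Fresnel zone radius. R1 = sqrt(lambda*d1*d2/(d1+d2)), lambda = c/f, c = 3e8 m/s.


lambda = c / f = 3.0000e+08 / 6.3623e+08 = 0.4715276 m
R1 = sqrt(0.4715276 * 6503.4 * 3504.4 / (6503.4 + 3504.4)) = 32.77 m

32.77 m


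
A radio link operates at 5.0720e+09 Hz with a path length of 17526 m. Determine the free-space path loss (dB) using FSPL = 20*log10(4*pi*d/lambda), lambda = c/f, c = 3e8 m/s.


lambda = c / f = 3.0000e+08 / 5.0720e+09 = 0.05914826 m
FSPL = 20 * log10(4*pi*17526/0.05914826) = 131.4 dB

131.4 dB


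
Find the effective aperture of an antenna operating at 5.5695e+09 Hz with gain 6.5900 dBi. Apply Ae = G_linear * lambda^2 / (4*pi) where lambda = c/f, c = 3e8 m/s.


lambda = c / f = 3.0000e+08 / 5.5695e+09 = 0.05386480 m
G_linear = 10^(6.5900/10) = 4.560369
Ae = G_linear * lambda^2 / (4*pi) = 4.560369 * 0.05386480^2 / (4*pi) = 1.053e-03 m^2

1.053e-03 m^2


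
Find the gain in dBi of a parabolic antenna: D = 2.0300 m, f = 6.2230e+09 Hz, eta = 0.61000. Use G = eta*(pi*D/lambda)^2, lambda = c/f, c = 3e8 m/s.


lambda = c / f = 3.0000e+08 / 6.2230e+09 = 0.04820826 m
G_linear = 0.61000 * (pi * 2.0300 / 0.04820826)^2 = 10675.27
G_dBi = 10 * log10(10675.27) = 40.28 dBi

40.28 dBi


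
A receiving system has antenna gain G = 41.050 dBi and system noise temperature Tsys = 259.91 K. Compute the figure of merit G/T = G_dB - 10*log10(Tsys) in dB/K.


G/T = 41.050 - 10*log10(259.91) = 41.050 - 24.14823 = 16.90 dB/K

16.90 dB/K


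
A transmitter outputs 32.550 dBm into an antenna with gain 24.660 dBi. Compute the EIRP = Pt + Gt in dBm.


EIRP = Pt + Gt = 32.550 + 24.660 = 57.21 dBm

57.21 dBm


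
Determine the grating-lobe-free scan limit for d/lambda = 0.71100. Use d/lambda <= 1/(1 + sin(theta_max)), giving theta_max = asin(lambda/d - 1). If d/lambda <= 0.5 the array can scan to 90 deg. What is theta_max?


lambda/d - 1 = 1/0.71100 - 1 = 0.4064698
theta_max = asin(0.4064698) = 23.98 deg

23.98 deg


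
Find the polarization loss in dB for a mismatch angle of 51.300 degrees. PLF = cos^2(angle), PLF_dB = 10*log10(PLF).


PLF_linear = cos^2(51.300 deg) = 0.3909284
PLF_dB = 10 * log10(0.3909284) = -4.079 dB

-4.079 dB


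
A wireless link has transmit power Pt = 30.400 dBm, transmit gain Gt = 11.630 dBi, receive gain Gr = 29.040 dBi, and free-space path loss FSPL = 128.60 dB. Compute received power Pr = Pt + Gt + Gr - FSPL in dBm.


Pr = 30.400 + 11.630 + 29.040 - 128.60 = -57.53 dBm

-57.53 dBm


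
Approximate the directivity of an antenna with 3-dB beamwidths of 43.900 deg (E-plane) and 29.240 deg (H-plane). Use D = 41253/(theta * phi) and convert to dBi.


D_linear = 41253 / (43.900 * 29.240) = 32.13762
D_dBi = 10 * log10(32.13762) = 15.07 dBi

15.07 dBi


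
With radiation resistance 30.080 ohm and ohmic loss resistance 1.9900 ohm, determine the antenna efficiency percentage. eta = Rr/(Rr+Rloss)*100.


eta = 30.080 / (30.080 + 1.9900) * 100 = 93.79%

93.79%


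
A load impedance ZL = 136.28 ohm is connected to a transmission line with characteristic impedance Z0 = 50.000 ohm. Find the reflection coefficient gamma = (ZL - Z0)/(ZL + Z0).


gamma = (136.28 - 50.000) / (136.28 + 50.000) = 0.4632

0.4632


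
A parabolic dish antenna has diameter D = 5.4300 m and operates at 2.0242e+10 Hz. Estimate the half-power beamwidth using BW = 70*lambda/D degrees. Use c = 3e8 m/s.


lambda = c / f = 3.0000e+08 / 2.0242e+10 = 0.01482067 m
BW = 70 * 0.01482067 / 5.4300 = 0.1911 deg

0.1911 deg


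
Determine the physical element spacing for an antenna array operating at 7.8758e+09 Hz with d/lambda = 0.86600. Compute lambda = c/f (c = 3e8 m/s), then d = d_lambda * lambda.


lambda = c / f = 3.0000e+08 / 7.8758e+09 = 0.03809137 m
d = 0.86600 * 0.03809137 = 0.03299 m

0.03299 m


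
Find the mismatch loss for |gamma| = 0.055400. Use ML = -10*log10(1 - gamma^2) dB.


ML = -10 * log10(1 - 0.055400^2) = -10 * log10(0.99693084) = 0.01335 dB

0.01335 dB


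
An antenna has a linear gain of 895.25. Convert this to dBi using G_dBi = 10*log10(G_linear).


G_dBi = 10 * log10(895.25) = 29.52 dBi

29.52 dBi


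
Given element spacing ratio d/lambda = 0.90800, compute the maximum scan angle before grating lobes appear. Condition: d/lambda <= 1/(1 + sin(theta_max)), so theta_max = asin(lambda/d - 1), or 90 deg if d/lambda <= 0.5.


lambda/d - 1 = 1/0.90800 - 1 = 0.1013216
theta_max = asin(0.1013216) = 5.815 deg

5.815 deg


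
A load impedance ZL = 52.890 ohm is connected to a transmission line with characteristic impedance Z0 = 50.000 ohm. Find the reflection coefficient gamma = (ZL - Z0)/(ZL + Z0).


gamma = (52.890 - 50.000) / (52.890 + 50.000) = 0.02809

0.02809


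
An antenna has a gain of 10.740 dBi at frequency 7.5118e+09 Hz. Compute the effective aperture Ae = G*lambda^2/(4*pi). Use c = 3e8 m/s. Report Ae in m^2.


lambda = c / f = 3.0000e+08 / 7.5118e+09 = 0.03993717 m
G_linear = 10^(10.740/10) = 11.85769
Ae = G_linear * lambda^2 / (4*pi) = 11.85769 * 0.03993717^2 / (4*pi) = 1.505e-03 m^2

1.505e-03 m^2


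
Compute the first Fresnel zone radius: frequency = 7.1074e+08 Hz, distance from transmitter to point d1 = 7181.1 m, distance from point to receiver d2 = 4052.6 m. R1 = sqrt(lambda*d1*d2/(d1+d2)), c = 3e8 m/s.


lambda = c / f = 3.0000e+08 / 7.1074e+08 = 0.4220953 m
R1 = sqrt(0.4220953 * 7181.1 * 4052.6 / (7181.1 + 4052.6)) = 33.07 m

33.07 m


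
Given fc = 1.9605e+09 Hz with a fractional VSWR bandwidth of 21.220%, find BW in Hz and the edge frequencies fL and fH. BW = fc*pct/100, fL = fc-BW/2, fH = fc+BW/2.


BW = 1.9605e+09 * 21.220/100 = 4.160181e+08 Hz
fL = 1.9605e+09 - 4.160181e+08/2 = 1.752e+09 Hz
fH = 1.9605e+09 + 4.160181e+08/2 = 2.169e+09 Hz

BW=4.160e+08 Hz, fL=1.752e+09 Hz, fH=2.169e+09 Hz


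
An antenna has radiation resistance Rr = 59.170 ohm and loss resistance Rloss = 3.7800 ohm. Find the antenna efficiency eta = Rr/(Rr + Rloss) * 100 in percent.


eta = 59.170 / (59.170 + 3.7800) * 100 = 94.00%

94.00%


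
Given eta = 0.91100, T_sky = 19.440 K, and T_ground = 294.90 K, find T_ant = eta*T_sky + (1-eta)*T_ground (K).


T_ant = 0.91100 * 19.440 + (1 - 0.91100) * 294.90 = 43.96 K

43.96 K


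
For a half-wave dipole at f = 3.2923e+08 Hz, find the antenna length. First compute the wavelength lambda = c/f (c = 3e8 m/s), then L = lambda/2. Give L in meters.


lambda = c / f = 3.0000e+08 / 3.2923e+08 = 0.9112171 m
L = lambda / 2 = 0.9112171 / 2 = 0.4556 m

0.4556 m


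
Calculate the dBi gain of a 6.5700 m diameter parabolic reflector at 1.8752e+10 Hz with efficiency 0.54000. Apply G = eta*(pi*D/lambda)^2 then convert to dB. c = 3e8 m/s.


lambda = c / f = 3.0000e+08 / 1.8752e+10 = 0.01599829 m
G_linear = 0.54000 * (pi * 6.5700 / 0.01599829)^2 = 898829.1
G_dBi = 10 * log10(898829.1) = 59.54 dBi

59.54 dBi


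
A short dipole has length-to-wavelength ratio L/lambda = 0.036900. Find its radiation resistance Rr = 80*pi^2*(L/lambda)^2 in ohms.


Rr = 80 * pi^2 * (0.036900)^2 = 80 * 9.869604 * 1.361610e-03 = 1.075 ohm

1.075 ohm


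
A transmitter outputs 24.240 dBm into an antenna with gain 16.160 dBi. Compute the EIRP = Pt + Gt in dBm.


EIRP = Pt + Gt = 24.240 + 16.160 = 40.40 dBm

40.40 dBm


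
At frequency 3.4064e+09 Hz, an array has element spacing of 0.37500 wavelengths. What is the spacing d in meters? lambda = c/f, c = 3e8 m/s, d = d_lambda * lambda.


lambda = c / f = 3.0000e+08 / 3.4064e+09 = 0.08806952 m
d = 0.37500 * 0.08806952 = 0.03303 m

0.03303 m


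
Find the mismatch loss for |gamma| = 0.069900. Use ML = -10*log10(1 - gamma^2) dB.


ML = -10 * log10(1 - 0.069900^2) = -10 * log10(0.99511399) = 0.02127 dB

0.02127 dB


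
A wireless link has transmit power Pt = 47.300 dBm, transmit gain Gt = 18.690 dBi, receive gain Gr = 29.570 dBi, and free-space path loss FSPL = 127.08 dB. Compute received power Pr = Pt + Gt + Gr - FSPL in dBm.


Pr = 47.300 + 18.690 + 29.570 - 127.08 = -31.52 dBm

-31.52 dBm


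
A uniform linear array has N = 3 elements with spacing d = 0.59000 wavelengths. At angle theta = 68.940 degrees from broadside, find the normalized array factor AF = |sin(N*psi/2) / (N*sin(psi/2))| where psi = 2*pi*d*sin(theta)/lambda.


psi = 2*pi*0.59000*sin(68.940 deg) = 3.459464 rad
AF = |sin(3*3.459464/2) / (3*sin(3.459464/2))| = 0.2999

0.2999


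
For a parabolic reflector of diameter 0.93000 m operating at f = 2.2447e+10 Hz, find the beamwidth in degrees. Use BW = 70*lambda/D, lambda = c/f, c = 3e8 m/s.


lambda = c / f = 3.0000e+08 / 2.2447e+10 = 0.01336481 m
BW = 70 * 0.01336481 / 0.93000 = 1.006 deg

1.006 deg


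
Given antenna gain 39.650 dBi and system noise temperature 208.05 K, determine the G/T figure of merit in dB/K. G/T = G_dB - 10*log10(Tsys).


G/T = 39.650 - 10*log10(208.05) = 39.650 - 23.18168 = 16.47 dB/K

16.47 dB/K


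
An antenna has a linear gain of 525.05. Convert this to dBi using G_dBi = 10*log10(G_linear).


G_dBi = 10 * log10(525.05) = 27.20 dBi

27.20 dBi


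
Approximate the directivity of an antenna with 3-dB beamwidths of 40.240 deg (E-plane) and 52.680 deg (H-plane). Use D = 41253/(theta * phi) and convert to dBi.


D_linear = 41253 / (40.240 * 52.680) = 19.46040
D_dBi = 10 * log10(19.46040) = 12.89 dBi

12.89 dBi


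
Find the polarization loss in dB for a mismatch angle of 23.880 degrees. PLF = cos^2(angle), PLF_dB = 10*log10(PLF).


PLF_linear = cos^2(23.880 deg) = 0.8361188
PLF_dB = 10 * log10(0.8361188) = -0.7773 dB

-0.7773 dB


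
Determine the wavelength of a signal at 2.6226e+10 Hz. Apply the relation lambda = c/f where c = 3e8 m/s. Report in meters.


lambda = c / f = 3.0000e+08 / 2.6226e+10 = 0.01144 m

0.01144 m


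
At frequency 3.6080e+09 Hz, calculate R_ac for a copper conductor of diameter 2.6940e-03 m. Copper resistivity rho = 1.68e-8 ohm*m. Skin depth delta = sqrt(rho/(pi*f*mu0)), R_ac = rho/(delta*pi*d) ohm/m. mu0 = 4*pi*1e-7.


delta = sqrt(1.68e-8 / (pi * 3.6080e+09 * 4*pi*1e-7)) = 1.086029e-06 m
R_ac = 1.68e-8 / (1.086029e-06 * pi * 2.6940e-03) = 1.828 ohm/m

1.828 ohm/m


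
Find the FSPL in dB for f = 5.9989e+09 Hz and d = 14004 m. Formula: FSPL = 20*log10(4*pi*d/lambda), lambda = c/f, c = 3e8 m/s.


lambda = c / f = 3.0000e+08 / 5.9989e+09 = 0.05000917 m
FSPL = 20 * log10(4*pi*14004/0.05000917) = 130.9 dB

130.9 dB


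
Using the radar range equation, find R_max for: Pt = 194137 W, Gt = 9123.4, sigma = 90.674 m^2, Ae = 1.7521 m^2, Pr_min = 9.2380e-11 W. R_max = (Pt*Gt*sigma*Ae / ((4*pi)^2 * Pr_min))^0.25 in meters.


R^4 = 194137*9123.4*90.674*1.7521 / ((4*pi)^2 * 9.2380e-11) = 1.928897e+19
R_max = 1.928897e+19^0.25 = 66272 m

66272 m


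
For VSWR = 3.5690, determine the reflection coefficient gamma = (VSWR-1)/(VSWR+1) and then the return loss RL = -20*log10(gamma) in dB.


gamma = (3.5690 - 1) / (3.5690 + 1) = 0.5622675
RL = -20 * log10(0.5622675) = 5.001 dB

5.001 dB


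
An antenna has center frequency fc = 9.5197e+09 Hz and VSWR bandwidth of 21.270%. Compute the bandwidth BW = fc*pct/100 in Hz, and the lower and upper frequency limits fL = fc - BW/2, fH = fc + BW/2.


BW = 9.5197e+09 * 21.270/100 = 2.024840e+09 Hz
fL = 9.5197e+09 - 2.024840e+09/2 = 8.507e+09 Hz
fH = 9.5197e+09 + 2.024840e+09/2 = 1.053e+10 Hz

BW=2.025e+09 Hz, fL=8.507e+09 Hz, fH=1.053e+10 Hz


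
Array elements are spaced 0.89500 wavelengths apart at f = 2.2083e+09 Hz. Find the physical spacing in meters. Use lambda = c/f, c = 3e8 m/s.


lambda = c / f = 3.0000e+08 / 2.2083e+09 = 0.1358511 m
d = 0.89500 * 0.1358511 = 0.1216 m

0.1216 m


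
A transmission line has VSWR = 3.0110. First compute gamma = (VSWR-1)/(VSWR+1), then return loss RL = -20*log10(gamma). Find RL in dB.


gamma = (3.0110 - 1) / (3.0110 + 1) = 0.5013712
RL = -20 * log10(0.5013712) = 5.997 dB

5.997 dB


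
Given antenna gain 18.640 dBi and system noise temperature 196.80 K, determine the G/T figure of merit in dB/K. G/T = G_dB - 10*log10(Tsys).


G/T = 18.640 - 10*log10(196.80) = 18.640 - 22.94025 = -4.300 dB/K

-4.300 dB/K


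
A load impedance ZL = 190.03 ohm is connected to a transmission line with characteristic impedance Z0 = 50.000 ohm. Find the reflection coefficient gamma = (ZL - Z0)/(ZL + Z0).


gamma = (190.03 - 50.000) / (190.03 + 50.000) = 0.5834

0.5834


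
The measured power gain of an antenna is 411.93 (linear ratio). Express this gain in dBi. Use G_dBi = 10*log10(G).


G_dBi = 10 * log10(411.93) = 26.15 dBi

26.15 dBi


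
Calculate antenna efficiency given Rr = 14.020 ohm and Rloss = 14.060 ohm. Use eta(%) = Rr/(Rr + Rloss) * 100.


eta = 14.020 / (14.020 + 14.060) * 100 = 49.93%

49.93%


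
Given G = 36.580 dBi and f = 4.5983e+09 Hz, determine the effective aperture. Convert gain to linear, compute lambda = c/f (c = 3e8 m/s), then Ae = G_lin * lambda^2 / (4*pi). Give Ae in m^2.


lambda = c / f = 3.0000e+08 / 4.5983e+09 = 0.06524150 m
G_linear = 10^(36.580/10) = 4549.881
Ae = G_linear * lambda^2 / (4*pi) = 4549.881 * 0.06524150^2 / (4*pi) = 1.541 m^2

1.541 m^2


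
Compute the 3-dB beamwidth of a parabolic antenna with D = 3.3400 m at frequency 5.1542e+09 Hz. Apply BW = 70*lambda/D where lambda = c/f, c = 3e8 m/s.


lambda = c / f = 3.0000e+08 / 5.1542e+09 = 0.05820496 m
BW = 70 * 0.05820496 / 3.3400 = 1.220 deg

1.220 deg


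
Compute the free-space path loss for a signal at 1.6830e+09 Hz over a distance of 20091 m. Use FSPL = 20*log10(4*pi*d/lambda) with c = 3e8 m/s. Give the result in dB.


lambda = c / f = 3.0000e+08 / 1.6830e+09 = 0.1782531 m
FSPL = 20 * log10(4*pi*20091/0.1782531) = 123.0 dB

123.0 dB


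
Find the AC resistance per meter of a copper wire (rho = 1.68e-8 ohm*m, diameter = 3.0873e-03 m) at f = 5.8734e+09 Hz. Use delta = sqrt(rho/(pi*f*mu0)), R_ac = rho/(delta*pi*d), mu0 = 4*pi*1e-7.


delta = sqrt(1.68e-8 / (pi * 5.8734e+09 * 4*pi*1e-7)) = 8.511968e-07 m
R_ac = 1.68e-8 / (8.511968e-07 * pi * 3.0873e-03) = 2.035 ohm/m

2.035 ohm/m


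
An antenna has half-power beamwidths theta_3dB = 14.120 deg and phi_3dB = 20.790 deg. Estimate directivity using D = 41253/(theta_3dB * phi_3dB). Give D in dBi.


D_linear = 41253 / (14.120 * 20.790) = 140.5291
D_dBi = 10 * log10(140.5291) = 21.48 dBi

21.48 dBi


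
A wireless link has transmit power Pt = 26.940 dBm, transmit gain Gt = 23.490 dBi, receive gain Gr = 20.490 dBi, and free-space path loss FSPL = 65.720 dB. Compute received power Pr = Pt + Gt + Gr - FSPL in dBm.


Pr = 26.940 + 23.490 + 20.490 - 65.720 = 5.20 dBm

5.20 dBm


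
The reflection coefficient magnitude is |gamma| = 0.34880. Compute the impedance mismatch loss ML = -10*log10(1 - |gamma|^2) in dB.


ML = -10 * log10(1 - 0.34880^2) = -10 * log10(0.87833856) = 0.5634 dB

0.5634 dB


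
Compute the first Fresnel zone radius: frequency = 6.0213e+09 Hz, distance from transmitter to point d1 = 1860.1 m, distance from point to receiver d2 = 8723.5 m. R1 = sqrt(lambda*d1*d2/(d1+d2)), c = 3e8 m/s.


lambda = c / f = 3.0000e+08 / 6.0213e+09 = 0.04982313 m
R1 = sqrt(0.04982313 * 1860.1 * 8723.5 / (1860.1 + 8723.5)) = 8.740 m

8.740 m


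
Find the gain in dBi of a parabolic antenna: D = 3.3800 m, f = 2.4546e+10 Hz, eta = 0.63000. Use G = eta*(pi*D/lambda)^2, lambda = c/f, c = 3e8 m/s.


lambda = c / f = 3.0000e+08 / 2.4546e+10 = 0.01222195 m
G_linear = 0.63000 * (pi * 3.3800 / 0.01222195)^2 = 475546.2
G_dBi = 10 * log10(475546.2) = 56.77 dBi

56.77 dBi


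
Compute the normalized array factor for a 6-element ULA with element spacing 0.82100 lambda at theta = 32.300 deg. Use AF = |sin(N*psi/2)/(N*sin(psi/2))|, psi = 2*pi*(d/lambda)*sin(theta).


psi = 2*pi*0.82100*sin(32.300 deg) = 2.756454 rad
AF = |sin(6*2.756454/2) / (6*sin(2.756454/2))| = 0.1554

0.1554


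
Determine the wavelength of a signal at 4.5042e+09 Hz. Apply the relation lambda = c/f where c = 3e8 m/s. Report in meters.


lambda = c / f = 3.0000e+08 / 4.5042e+09 = 0.06660 m

0.06660 m


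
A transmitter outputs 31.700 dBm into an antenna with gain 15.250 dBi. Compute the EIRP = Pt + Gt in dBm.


EIRP = Pt + Gt = 31.700 + 15.250 = 46.95 dBm

46.95 dBm


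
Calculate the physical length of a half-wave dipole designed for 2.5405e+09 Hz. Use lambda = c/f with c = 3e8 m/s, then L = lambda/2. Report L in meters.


lambda = c / f = 3.0000e+08 / 2.5405e+09 = 0.1180870 m
L = lambda / 2 = 0.1180870 / 2 = 0.05904 m

0.05904 m


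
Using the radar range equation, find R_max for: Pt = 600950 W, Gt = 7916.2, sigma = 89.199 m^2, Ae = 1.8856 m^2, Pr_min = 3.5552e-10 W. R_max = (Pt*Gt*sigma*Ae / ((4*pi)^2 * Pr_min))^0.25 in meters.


R^4 = 600950*7916.2*89.199*1.8856 / ((4*pi)^2 * 3.5552e-10) = 1.425217e+19
R_max = 1.425217e+19^0.25 = 61443 m

61443 m
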